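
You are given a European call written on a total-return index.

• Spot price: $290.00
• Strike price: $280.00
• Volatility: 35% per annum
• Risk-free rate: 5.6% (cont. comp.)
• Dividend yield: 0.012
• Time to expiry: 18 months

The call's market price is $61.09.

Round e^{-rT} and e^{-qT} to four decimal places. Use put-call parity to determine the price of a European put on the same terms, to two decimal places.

$33.68

e^(−qT) = e^(−0.012·1.5) = 0.9822;  e^(−rT) = e^(−0.056·1.5) = 0.9194
Put-call parity: C − P = S·e^(−qT) − K·e^(−rT) = 290·0.9822 − 280·0.9194 = 284.8380 − 257.4320 = 27.4060
P = C − (C − P) = 61.09 − (27.4060) = 33.6840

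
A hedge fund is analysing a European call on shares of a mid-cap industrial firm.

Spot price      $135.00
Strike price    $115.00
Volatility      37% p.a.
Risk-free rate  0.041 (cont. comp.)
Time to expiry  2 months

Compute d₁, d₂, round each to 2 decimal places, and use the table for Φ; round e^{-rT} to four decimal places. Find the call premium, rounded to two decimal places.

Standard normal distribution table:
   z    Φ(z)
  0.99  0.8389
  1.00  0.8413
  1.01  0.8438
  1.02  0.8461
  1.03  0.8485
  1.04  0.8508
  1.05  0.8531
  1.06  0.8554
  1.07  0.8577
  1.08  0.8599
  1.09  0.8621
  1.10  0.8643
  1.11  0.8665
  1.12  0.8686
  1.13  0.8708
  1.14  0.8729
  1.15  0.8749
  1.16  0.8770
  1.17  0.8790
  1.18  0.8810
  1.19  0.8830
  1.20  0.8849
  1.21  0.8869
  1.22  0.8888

σ√T = 0.37 × 0.4082 = 0.1511
d₁ = [ln(135/115) + (0.041 + 0.37²/2)·0.1667] / 0.1511 = [0.1603 + 0.0182] / 0.1511 = 1.1823 which rounds to 1.18
d₂ = d₁ − σ√T = 1.1823 − 0.1511 = 1.0312 which rounds to 1.03
e^(−rT) = e^(−0.041·0.1667) = 0.9932
C = 135·N(1.18) − 115·0.9932·N(1.03) = 135·0.8810 − 115·0.9932·0.8485 = 118.9350 − 96.9140 = 22.0210

$22.02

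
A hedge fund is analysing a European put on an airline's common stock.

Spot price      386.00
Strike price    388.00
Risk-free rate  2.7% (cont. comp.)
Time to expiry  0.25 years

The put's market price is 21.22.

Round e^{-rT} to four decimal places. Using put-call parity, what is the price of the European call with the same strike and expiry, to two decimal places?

21.82

e^(−rT) = e^(−0.027·0.25) = 0.9933
Put-call parity: C − P = S − K·e^(−rT) = 386 − 388·0.9933 = 386 − 385.4004 = 0.5996
C = P + (C − P) = 21.22 + (0.5996) = 21.8196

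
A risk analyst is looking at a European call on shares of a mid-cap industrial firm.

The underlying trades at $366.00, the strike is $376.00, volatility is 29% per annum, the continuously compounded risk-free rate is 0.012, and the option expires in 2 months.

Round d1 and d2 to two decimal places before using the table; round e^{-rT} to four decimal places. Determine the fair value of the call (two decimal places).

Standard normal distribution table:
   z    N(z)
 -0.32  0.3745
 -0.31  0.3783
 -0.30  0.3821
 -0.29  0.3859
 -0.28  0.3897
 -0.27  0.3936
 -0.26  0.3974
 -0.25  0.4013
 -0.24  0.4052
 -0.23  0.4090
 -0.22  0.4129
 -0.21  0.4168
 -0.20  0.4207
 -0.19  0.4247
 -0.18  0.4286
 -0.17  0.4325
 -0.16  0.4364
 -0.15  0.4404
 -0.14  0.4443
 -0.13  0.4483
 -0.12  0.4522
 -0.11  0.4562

$13.49

σ√T = 0.29·√0.1667 = 0.1184
d₁ = [ln(366/376) + (0.012 + ½·0.29²)·0.1667] / (σ√T) = (-0.0270 + 0.0090) / 0.1184 = -0.1516 which rounds to -0.15
d₂ = -0.1516 − 0.1184 = -0.2700 which rounds to -0.27
exp(−rT) = exp(−0.012·0.1667) = 0.9980
N(d₁) = N(-0.15) = 0.4404;  N(d₂) = N(-0.27) = 0.3936
C = 366·0.4404 − 376·0.9980·0.3936 = 161.1864 − 147.6976 = 13.4888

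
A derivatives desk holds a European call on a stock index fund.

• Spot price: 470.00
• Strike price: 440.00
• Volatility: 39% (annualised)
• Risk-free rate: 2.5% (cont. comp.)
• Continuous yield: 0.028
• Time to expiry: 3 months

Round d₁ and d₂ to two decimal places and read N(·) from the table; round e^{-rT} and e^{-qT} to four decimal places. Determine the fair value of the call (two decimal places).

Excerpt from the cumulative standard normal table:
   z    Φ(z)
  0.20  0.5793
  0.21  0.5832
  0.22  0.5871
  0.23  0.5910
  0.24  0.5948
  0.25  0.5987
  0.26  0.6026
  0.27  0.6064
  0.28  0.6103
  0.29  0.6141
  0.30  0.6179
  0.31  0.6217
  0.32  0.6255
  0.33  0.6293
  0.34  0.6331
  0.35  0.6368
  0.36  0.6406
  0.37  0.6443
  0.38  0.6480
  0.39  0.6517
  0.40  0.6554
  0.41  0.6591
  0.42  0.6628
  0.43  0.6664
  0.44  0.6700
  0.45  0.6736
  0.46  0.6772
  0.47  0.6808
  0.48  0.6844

T = 0.25;  σ√T = 0.1950
d₁ = [ln(470/440) + (0.025 − 0.028 + 0.39²/2)·0.25] / 0.1950 = [0.0660 + 0.0183] / 0.1950 = 0.4319 ≈ 0.43
d₂ = d₁ − σ√T = 0.4319 − 0.1950 = 0.2369 ≈ 0.24
e^(−qT) = e^(−0.028·0.25) = 0.9930;  e^(−rT) = e^(−0.025·0.25) = 0.9938
N(d₁) = N(0.43) = 0.6664;  N(d₂) = N(0.24) = 0.5948
C = 470·0.9930·0.6664 − 440·0.9938·0.5948 = 311.0155 − 260.0894 = 50.9262

50.93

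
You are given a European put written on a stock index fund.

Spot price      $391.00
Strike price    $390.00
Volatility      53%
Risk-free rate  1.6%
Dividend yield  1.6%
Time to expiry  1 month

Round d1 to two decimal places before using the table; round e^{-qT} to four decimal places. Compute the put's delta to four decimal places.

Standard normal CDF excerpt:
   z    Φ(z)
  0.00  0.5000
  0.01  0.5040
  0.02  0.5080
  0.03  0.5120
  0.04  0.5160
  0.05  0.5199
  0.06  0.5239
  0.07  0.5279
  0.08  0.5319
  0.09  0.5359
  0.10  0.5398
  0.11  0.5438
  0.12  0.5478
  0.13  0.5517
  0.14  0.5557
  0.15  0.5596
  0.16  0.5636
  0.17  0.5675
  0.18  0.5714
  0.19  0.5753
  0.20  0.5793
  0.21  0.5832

T = 0.08333;  σ√T = 0.1530
d₁ = [ln(391/390) + (0.016 − 0.016 + ½·0.53²)·0.08333] / (σ√T) = (0.0026 + 0.0117) / 0.1530 = 0.0932 which rounds to 0.09
N(d₁) = N(0.09) = 0.5359
Δ_put = e^(−qT)·(N(d₁) − 1) = 0.9987·(0.5359 − 1) = -0.4635

-0.4635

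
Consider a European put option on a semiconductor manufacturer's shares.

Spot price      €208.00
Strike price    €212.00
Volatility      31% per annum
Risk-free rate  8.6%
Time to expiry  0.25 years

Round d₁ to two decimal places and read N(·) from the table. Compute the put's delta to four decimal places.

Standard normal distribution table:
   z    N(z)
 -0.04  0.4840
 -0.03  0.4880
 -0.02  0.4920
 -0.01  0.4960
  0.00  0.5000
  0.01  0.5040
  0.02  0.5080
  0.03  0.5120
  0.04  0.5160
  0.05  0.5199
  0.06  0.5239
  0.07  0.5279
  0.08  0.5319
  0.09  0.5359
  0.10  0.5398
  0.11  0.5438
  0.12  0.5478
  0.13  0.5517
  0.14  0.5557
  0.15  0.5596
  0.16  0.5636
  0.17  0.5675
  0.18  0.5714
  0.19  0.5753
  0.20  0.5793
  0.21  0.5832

σ√T = 0.31·√0.25 = 0.1550
d₁ = [ln(208/212) + (0.086 + 0.31²/2)·0.25] / 0.1550 = [-0.0190 + 0.0335] / 0.1550 = 0.0933 which rounds to 0.09
N(d₁) = N(0.09) = 0.5359
Δ_put = N(d₁) − 1 = 0.5359 − 1 = -0.4641

-0.4641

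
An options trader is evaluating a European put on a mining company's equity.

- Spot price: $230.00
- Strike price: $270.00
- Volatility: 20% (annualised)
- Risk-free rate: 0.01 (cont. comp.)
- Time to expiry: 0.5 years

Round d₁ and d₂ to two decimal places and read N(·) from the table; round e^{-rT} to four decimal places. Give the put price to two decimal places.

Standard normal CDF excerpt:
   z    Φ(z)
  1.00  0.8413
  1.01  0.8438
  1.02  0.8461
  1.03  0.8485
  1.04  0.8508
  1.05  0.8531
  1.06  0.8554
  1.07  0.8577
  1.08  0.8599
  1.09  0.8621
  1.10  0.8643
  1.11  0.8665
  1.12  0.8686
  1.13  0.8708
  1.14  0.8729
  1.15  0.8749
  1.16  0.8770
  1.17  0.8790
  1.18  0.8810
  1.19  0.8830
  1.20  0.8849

σ√T = 0.2·√0.5 = 0.1414
ln(S/K) + (r + σ²/2)T = ln(230/270) + (0.01 + 0.2²/2)·0.5 = -0.1603 + 0.0150 = -0.1453
d₁ = -0.1453 / 0.1414 = -1.0277 ≈ -1.03
d₂ = d₁ − σ√T = -1.0277 − 0.1414 = -1.1691 ≈ -1.17
e^(−rT) = e^(−0.01·0.5) = 0.9950
N(−d₂) = N(1.17) = 0.8790;  N(−d₁) = N(1.03) = 0.8485
P = 270·0.9950·0.8790 − 230·0.8485 = 236.1433 − 195.1550 = 40.9883

$40.99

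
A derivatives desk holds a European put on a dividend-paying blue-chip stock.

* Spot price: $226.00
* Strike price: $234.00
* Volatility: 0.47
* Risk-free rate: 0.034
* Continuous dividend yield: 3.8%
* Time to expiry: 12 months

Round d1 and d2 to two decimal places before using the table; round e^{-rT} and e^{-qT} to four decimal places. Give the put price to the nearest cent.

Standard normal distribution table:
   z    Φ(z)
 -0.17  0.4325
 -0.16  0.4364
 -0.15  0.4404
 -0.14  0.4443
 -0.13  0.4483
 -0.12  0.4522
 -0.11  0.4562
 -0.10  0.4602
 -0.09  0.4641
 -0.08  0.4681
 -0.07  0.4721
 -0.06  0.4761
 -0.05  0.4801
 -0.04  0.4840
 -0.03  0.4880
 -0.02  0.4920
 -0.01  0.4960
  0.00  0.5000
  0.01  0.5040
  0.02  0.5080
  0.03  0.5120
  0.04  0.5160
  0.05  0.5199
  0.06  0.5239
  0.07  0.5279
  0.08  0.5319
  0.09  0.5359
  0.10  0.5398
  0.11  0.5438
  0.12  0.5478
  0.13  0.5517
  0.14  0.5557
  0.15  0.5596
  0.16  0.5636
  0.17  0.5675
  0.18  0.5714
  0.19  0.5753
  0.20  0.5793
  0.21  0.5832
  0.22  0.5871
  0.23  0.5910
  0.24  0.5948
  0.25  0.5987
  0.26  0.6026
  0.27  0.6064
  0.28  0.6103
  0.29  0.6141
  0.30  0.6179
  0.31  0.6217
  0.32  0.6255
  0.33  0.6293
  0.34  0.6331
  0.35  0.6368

$45.66

σ√T = 0.47·√1 = 0.4700
d₁ = [ln(226/234) + (0.034 − 0.038 + 0.47²/2)·1] / 0.4700 = [-0.0348 + 0.1064] / 0.4700 = 0.1525 which rounds to 0.15
d₂ = d₁ − σ√T = 0.1525 − 0.4700 = -0.3175 which rounds to -0.32
exp(−qT) = exp(−0.038·1) = 0.9627;  exp(−rT) = exp(−0.034·1) = 0.9666
N(−d₂) = N(0.32) = 0.6255;  N(−d₁) = N(-0.15) = 0.4404
P = 234·0.9666·0.6255 − 226·0.9627·0.4404 = 141.4783 − 95.8179 = 45.6604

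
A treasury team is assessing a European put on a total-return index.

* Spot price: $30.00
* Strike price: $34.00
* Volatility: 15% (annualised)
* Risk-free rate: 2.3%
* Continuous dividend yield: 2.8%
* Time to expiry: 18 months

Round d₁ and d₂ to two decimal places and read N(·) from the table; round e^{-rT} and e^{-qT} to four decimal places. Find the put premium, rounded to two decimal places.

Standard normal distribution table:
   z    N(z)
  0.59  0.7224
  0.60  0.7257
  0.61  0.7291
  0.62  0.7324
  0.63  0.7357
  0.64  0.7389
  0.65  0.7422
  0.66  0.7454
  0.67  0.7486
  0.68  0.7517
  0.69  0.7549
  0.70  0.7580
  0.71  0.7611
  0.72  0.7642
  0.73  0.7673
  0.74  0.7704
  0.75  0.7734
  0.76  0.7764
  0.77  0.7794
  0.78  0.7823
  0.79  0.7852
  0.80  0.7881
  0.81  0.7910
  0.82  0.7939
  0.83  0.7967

T = 1.5;  σ√T = 0.1837
d₁ = [ln(30/34) + (0.023 − 0.028 + 0.15²/2)·1.5] / 0.1837 = [-0.1252 + 0.0094] / 0.1837 = -0.6303 ⇒ -0.63
d₂ = d₁ − σ√T = -0.6303 − 0.1837 = -0.8140 ⇒ -0.81
e^(−qT) = e^(−0.028·1.5) = 0.9589;  e^(−rT) = e^(−0.023·1.5) = 0.9661
N(−d₂) = N(0.81) = 0.7910;  N(−d₁) = N(0.63) = 0.7357
P = 34·0.9661·0.7910 − 30·0.9589·0.7357 = 25.9823 − 21.1639 = 4.8184

$4.82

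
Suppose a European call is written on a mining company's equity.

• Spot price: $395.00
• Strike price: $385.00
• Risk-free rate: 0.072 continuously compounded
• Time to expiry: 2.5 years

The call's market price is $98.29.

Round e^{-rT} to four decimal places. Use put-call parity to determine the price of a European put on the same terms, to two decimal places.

exp(−rT) = exp(−0.072·2.5) = 0.8353
Put-call parity: C − P = S − K·e^(−rT) = 395 − 385·0.8353 = 395 − 321.5905 = 73.4095
P = C − (C − P) = 98.29 − (73.4095) = 24.8805

$24.88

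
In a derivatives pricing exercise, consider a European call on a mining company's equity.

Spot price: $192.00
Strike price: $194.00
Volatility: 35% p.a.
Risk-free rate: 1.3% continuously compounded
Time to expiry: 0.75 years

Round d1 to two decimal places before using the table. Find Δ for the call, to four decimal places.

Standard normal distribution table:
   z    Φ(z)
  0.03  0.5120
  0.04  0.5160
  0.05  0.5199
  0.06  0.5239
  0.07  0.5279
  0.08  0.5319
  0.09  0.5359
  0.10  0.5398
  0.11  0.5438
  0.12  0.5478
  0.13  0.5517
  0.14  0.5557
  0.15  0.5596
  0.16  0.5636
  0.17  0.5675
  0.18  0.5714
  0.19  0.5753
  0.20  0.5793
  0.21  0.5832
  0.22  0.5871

0.5596

T = 0.75;  σ√T = 0.3031
d₁ = [ln(192/194) + (0.013 + 0.35²/2)·0.75] / 0.3031 = [-0.0104 + 0.0557] / 0.3031 = 0.1495 ≈ 0.15
N(d₁) = N(0.15) = 0.5596
Δ_call = N(d₁) = 0.5596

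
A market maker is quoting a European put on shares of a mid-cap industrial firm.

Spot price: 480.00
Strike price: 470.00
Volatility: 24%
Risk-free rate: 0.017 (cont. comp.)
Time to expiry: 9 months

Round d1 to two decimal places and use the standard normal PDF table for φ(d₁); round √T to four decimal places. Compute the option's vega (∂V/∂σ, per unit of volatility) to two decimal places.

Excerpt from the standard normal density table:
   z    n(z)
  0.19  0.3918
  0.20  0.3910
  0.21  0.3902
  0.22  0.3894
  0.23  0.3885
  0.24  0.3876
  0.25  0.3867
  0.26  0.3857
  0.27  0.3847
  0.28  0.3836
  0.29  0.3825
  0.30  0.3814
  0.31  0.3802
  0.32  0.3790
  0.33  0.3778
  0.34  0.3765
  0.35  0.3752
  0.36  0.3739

159.91

σ√T = 0.24·√0.75 = 0.2078
ln(S/K) + (r + σ²/2)T = ln(480/470) + (0.017 + 0.24²/2)·0.75 = 0.0211 + 0.0343 = 0.0554
d₁ = 0.0554 / 0.2078 = 0.2666 → 0.27
√T = √0.75 = 0.8660
φ(d₁) = φ(0.27) = 0.3847
vega = S·φ(d₁)·√T = 480·0.3847·0.8660 = 159.9121
(Vega is the same for a European call and put with the same parameters.)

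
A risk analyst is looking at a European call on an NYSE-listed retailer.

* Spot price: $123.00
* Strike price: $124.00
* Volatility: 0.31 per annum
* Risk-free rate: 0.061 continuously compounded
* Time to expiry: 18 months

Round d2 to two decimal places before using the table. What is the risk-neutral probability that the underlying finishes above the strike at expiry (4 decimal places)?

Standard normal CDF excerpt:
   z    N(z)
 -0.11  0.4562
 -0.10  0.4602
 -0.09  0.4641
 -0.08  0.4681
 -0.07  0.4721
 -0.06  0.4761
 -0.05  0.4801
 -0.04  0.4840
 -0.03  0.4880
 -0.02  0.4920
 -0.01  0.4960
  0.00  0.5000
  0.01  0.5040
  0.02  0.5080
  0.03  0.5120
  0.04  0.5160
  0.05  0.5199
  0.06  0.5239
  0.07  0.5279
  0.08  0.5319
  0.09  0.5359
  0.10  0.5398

T = 1.5;  σ√T = 0.3797
d₁ = [ln(123/124) + (0.061 + 0.31²/2)·1.5] / 0.3797 = [-0.0081 + 0.1636] / 0.3797 = 0.4095 which rounds to 0.41
d₂ = d₁ − σ√T = 0.4095 − 0.3797 = 0.0298 which rounds to 0.03
Risk-neutral Pr[S_T > K] = N(d₂) = N(0.03) = 0.5120

0.5120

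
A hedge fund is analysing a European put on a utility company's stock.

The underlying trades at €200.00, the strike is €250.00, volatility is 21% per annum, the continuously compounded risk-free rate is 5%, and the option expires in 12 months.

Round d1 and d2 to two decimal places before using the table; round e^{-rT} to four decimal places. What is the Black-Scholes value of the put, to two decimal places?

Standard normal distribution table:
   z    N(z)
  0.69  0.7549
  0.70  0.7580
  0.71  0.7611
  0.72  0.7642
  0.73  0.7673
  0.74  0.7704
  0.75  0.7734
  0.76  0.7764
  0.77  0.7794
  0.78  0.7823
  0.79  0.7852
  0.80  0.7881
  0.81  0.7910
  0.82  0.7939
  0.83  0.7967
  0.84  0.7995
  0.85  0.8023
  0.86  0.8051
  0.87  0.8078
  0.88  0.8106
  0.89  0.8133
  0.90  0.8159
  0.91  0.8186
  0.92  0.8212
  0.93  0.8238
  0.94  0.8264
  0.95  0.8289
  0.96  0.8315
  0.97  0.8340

€43.06

σ√T = 0.21·√1 = 0.2100
d₁ = [ln(200/250) + (0.05 + 0.21²/2)·1] / 0.2100 = [-0.2231 + 0.0721] / 0.2100 = -0.7195 which rounds to -0.72
d₂ = d₁ − σ√T = -0.7195 − 0.2100 = -0.9295 which rounds to -0.93
exp(−rT) = exp(−0.05·1) = 0.9512
P = 250·0.9512·N(0.93) − 200·N(0.72) = 250·0.9512·0.8238 − 200·0.7642 = 195.8996 − 152.8400 = 43.0596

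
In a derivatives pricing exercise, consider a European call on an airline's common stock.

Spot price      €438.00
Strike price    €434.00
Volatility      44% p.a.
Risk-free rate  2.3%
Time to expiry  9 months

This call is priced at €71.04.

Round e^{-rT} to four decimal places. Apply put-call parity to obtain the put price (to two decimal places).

€59.62

e^(−rT) = e^(−0.023·0.75) = 0.9829
Put-call parity: C − P = S − K·e^(−rT) = 438 − 434·0.9829 = 438 − 426.5786 = 11.4214
P = C − (C − P) = 71.04 − (11.4214) = 59.6186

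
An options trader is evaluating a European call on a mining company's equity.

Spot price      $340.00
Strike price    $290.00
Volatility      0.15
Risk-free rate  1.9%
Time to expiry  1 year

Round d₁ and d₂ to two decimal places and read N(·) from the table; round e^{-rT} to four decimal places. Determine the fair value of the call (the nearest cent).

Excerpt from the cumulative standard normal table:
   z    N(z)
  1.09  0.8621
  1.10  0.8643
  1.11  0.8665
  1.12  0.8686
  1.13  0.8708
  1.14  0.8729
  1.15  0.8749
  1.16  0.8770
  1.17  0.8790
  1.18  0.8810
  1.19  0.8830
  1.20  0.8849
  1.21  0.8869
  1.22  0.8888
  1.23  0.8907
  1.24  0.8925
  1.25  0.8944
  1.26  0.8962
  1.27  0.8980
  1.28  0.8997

σ√T = 0.15·√1 = 0.1500
d₁ = [ln(340/290) + (0.019 + 0.15²/2)·1] / 0.1500 = [0.1591 + 0.0302] / 0.1500 = 1.2621 → 1.26
d₂ = d₁ − σ√T = 1.2621 − 0.1500 = 1.1121 → 1.11
e^(−rT) = e^(−0.019·1) = 0.9812
N(d₁) = N(1.26) = 0.8962;  N(d₂) = N(1.11) = 0.8665
C = 340·0.8962 − 290·0.9812·0.8665 = 304.7080 − 246.5608 = 58.1472

$58.15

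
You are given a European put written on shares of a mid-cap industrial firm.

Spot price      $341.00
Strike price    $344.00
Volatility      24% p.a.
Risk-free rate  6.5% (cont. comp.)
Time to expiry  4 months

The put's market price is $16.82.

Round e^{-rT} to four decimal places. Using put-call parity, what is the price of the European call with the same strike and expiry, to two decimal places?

e^(−rT) = e^(−0.065·0.3333) = 0.9786
Put-call parity: C − P = S − K·e^(−rT) = 341 − 344·0.9786 = 341 − 336.6384 = 4.3616
C = P + (C − P) = 16.82 + (4.3616) = 21.1816

$21.18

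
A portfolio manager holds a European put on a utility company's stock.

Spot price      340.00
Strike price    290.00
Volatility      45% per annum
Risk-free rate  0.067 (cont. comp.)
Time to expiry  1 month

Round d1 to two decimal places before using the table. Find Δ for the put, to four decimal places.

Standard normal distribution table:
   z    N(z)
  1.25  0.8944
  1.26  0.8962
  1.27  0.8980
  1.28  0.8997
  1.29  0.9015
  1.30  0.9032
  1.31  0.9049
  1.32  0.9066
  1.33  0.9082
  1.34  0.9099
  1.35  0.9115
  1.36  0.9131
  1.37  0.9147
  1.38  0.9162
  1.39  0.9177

σ√T = 0.45 × 0.2887 = 0.1299
d₁ = [ln(340/290) + (0.067 + ½·0.45²)·0.08333] / (σ√T) = (0.1591 + 0.0140) / 0.1299 = 1.3324 ⇒ 1.33
N(d₁) = N(1.33) = 0.9082
Δ_put = N(d₁) − 1 = 0.9082 − 1 = -0.0918

-0.0918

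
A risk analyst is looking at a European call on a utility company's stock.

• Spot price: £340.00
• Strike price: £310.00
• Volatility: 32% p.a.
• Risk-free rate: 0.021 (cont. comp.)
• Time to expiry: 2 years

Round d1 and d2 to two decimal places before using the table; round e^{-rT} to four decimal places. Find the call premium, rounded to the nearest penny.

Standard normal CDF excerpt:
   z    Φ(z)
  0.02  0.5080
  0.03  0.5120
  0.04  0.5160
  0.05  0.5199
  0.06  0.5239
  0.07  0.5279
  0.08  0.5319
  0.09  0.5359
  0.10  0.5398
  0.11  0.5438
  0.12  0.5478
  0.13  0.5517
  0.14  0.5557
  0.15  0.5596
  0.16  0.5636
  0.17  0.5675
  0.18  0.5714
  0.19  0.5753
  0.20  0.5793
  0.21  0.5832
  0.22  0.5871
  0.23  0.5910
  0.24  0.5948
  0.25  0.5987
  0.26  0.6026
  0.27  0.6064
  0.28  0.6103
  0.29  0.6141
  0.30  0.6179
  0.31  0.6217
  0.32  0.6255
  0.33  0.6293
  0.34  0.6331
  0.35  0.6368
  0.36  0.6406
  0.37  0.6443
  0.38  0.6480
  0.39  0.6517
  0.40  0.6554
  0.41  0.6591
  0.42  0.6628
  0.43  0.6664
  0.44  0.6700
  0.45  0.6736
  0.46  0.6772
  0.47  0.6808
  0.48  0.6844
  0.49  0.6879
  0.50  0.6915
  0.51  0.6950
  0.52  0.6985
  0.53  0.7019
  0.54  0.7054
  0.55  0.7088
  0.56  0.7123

T = 2;  σ√T = 0.4525
d₁ = [ln(340/310) + (0.021 + 0.32²/2)·2] / 0.4525 = [0.0924 + 0.1444] / 0.4525 = 0.5232 which rounds to 0.52
d₂ = d₁ − σ√T = 0.5232 − 0.4525 = 0.0707 which rounds to 0.07
e^(−rT) = e^(−0.021·2) = 0.9589
N(d₁) = N(0.52) = 0.6985;  N(d₂) = N(0.07) = 0.5279
C = 340·0.6985 − 310·0.9589·0.5279 = 237.4900 − 156.9230 = 80.5670

£80.57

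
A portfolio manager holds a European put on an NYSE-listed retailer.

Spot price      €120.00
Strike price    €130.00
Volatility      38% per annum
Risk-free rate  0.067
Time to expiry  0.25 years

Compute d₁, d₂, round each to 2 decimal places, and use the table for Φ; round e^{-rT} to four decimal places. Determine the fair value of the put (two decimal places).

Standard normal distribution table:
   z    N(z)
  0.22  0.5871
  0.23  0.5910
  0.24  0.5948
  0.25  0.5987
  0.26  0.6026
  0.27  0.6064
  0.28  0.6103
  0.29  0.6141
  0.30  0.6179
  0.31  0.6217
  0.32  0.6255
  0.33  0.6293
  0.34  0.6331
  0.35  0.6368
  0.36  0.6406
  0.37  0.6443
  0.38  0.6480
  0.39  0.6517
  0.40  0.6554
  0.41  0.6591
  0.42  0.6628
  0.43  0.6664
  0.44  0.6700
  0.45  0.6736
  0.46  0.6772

€13.82

T = 0.25;  σ√T = 0.1900
d₁ = [ln(120/130) + (0.067 + 0.38²/2)·0.25] / 0.1900 = [-0.0800 + 0.0348] / 0.1900 = -0.2381 → -0.24
d₂ = d₁ − σ√T = -0.2381 − 0.1900 = -0.4281 → -0.43
e^(−rT) = e^(−0.067·0.25) = 0.9834
N(−d₂) = N(0.43) = 0.6664;  N(−d₁) = N(0.24) = 0.5948
P = 130·0.9834·0.6664 − 120·0.5948 = 85.1939 − 71.3760 = 13.8179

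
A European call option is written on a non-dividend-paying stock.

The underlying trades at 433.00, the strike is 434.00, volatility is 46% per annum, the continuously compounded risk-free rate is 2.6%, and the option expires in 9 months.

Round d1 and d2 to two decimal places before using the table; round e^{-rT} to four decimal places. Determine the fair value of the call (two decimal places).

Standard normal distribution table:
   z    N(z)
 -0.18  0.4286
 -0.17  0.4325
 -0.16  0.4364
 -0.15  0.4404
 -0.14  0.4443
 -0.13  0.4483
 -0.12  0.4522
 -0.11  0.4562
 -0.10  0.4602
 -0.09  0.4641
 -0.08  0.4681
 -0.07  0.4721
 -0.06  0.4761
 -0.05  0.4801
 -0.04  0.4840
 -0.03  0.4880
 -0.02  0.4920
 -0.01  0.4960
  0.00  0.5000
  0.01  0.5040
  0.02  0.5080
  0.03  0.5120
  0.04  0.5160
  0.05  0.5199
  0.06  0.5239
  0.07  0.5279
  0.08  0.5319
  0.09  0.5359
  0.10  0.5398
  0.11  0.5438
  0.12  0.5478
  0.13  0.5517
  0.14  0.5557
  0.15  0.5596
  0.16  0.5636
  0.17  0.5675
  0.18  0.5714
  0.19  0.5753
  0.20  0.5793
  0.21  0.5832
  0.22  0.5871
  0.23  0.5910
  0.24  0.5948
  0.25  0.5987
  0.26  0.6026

71.81

σ√T = 0.46·√0.75 = 0.3984
d₁ = [ln(433/434) + (0.026 + 0.46²/2)·0.75] / 0.3984 = [-0.0023 + 0.0988] / 0.3984 = 0.2423 which rounds to 0.24
d₂ = d₁ − σ√T = 0.2423 − 0.3984 = -0.1560 which rounds to -0.16
e^(−rT) = e^(−0.026·0.75) = 0.9807
N(d₁) = N(0.24) = 0.5948;  N(d₂) = N(-0.16) = 0.4364
C = 433·0.5948 − 434·0.9807·0.4364 = 257.5484 − 185.7422 = 71.8062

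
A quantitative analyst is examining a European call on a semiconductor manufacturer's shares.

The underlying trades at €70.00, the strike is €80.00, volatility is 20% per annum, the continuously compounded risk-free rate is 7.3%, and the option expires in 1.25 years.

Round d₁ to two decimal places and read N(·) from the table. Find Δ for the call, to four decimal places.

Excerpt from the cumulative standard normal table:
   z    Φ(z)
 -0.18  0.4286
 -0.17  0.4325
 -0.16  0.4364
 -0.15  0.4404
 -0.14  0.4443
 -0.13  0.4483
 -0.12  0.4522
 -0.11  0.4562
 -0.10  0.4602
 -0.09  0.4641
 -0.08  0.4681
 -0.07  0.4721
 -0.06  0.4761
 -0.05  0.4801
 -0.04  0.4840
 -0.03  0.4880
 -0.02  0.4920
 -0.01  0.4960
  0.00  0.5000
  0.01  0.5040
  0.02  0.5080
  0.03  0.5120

0.4681

σ√T = 0.2·√1.25 = 0.2236
d₁ = [ln(70/80) + (0.073 + 0.2²/2)·1.25] / 0.2236 = [-0.1335 + 0.1162] / 0.2236 = -0.0773 ≈ -0.08
N(d₁) = N(-0.08) = 0.4681
Δ_call = N(d₁) = 0.4681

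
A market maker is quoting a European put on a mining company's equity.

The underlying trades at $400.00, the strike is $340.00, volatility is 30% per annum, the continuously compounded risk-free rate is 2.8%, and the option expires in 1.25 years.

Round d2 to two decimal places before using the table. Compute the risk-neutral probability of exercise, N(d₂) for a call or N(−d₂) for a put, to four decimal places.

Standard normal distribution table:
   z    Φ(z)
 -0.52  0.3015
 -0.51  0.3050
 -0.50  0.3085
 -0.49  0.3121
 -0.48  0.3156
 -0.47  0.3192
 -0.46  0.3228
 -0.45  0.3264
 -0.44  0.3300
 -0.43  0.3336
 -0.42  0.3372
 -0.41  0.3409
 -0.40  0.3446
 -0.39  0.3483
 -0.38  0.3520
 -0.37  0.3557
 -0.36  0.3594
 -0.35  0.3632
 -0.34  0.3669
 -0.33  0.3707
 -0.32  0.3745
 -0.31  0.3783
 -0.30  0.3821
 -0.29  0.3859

0.3372

σ√T = 0.3·√1.25 = 0.3354
d₁ = [ln(400/340) + (0.028 + 0.3²/2)·1.25] / 0.3354 = [0.1625 + 0.0912] / 0.3354 = 0.7566 ⇒ 0.76
d₂ = d₁ − σ√T = 0.7566 − 0.3354 = 0.4212 ⇒ 0.42
Pr(exercise) under Q = N(−d₂) = N(-0.42) = 0.3372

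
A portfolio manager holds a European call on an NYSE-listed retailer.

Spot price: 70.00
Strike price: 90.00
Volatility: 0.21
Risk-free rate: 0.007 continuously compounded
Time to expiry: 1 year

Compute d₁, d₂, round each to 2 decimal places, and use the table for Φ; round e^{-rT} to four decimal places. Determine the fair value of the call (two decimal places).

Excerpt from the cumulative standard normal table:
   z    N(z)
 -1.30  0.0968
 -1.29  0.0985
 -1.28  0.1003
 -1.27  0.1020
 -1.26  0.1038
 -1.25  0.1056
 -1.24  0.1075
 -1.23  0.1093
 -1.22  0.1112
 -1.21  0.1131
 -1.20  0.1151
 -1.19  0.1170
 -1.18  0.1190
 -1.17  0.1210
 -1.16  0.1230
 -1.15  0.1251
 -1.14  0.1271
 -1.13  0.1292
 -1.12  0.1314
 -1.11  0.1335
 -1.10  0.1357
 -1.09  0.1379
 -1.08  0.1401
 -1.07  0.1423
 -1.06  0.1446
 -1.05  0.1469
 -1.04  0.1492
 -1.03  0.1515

T = 1;  σ√T = 0.2100
ln(S/K) + (r + σ²/2)T = ln(70/90) + (0.007 + 0.21²/2)·1 = -0.2513 + 0.0290 = -0.2223
d₁ = -0.2223 / 0.2100 = -1.0584 which rounds to -1.06
d₂ = d₁ − σ√T = -1.0584 − 0.2100 = -1.2684 which rounds to -1.27
e^(−rT) = e^(−0.007·1) = 0.9930
C = 70·N(-1.06) − 90·0.9930·N(-1.27) = 70·0.1446 − 90·0.9930·0.1020 = 10.1220 − 9.1157 = 1.0063

1.01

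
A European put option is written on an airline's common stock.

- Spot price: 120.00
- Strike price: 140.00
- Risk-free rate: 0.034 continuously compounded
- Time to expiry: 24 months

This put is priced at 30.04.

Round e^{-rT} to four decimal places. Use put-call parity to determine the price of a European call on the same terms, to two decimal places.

exp(−rT) = exp(−0.034·2) = 0.9343
Put-call parity: C − P = S − K·e^(−rT) = 120 − 140·0.9343 = 120 − 130.8020 = -10.8020
C = P + (C − P) = 30.04 + (-10.8020) = 19.2380

19.24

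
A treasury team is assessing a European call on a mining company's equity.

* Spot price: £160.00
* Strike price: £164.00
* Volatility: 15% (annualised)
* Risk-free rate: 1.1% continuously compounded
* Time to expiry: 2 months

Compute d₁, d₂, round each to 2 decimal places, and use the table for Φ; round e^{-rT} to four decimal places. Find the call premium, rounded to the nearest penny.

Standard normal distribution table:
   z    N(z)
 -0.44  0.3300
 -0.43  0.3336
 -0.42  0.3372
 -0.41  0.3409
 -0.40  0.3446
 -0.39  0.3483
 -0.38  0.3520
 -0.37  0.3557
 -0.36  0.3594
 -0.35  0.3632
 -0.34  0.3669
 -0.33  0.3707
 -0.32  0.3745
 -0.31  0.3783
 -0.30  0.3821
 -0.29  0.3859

£2.29

T = 0.1667;  σ√T = 0.0612
d₁ = [ln(160/164) + (0.011 + ½·0.15²)·0.1667] / (σ√T) = (-0.0247 + 0.0037) / 0.0612 = -0.3427 → -0.34
d₂ = -0.3427 − 0.0612 = -0.4039 → -0.40
e^(−rT) = e^(−0.011·0.1667) = 0.9982
N(d₁) = N(-0.34) = 0.3669;  N(d₂) = N(-0.40) = 0.3446
C = 160·0.3669 − 164·0.9982·0.3446 = 58.7040 − 56.4127 = 2.2913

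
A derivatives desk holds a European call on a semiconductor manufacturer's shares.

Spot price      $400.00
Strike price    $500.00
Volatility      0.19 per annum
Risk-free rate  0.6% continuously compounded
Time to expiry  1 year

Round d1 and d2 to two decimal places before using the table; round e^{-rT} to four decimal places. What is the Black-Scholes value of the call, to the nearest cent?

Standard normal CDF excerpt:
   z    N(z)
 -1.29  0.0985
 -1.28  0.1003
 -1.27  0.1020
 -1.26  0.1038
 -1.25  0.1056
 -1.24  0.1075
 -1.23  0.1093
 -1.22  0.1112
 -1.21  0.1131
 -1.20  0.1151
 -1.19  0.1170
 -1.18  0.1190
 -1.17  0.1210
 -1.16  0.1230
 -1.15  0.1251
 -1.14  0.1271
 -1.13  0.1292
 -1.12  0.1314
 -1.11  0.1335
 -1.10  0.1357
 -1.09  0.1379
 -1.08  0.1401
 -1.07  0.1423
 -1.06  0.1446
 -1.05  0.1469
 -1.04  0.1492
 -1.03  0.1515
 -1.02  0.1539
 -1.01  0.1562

σ√T = 0.19·√1 = 0.1900
d₁ = [ln(400/500) + (0.006 + 0.19²/2)·1] / 0.1900 = [-0.2231 + 0.0241] / 0.1900 = -1.0479 which rounds to -1.05
d₂ = d₁ − σ√T = -1.0479 − 0.1900 = -1.2379 which rounds to -1.24
e^(−rT) = e^(−0.006·1) = 0.9940
N(d₁) = N(-1.05) = 0.1469;  N(d₂) = N(-1.24) = 0.1075
C = 400·0.1469 − 500·0.9940·0.1075 = 58.7600 − 53.4275 = 5.3325

$5.33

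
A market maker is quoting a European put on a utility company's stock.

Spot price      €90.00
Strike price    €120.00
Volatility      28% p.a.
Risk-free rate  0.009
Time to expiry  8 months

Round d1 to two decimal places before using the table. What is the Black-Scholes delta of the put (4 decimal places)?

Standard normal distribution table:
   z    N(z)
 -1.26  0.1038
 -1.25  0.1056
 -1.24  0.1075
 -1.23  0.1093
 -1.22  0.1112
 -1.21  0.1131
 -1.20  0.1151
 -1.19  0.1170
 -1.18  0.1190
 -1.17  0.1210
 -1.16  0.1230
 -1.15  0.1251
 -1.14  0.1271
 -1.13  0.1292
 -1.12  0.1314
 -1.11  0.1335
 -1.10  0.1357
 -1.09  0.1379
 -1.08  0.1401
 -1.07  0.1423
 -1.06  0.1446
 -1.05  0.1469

-0.8686

T = 0.6667;  σ√T = 0.2286
d₁ = [ln(90/120) + (0.009 + 0.28²/2)·0.6667] / 0.2286 = [-0.2877 + 0.0321] / 0.2286 = -1.1178 ≈ -1.12
N(d₁) = N(-1.12) = 0.1314
Δ_put = N(d₁) − 1 = 0.1314 − 1 = -0.8686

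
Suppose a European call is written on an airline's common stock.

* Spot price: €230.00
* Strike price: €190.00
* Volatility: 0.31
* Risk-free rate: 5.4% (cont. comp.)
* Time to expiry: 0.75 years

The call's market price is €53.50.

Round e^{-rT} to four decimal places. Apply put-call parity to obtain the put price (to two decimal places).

exp(−rT) = exp(−0.054·0.75) = 0.9603
Put-call parity: C − P = S − K·e^(−rT) = 230 − 190·0.9603 = 230 − 182.4570 = 47.5430
P = C − (C − P) = 53.50 − (47.5430) = 5.9570

€5.96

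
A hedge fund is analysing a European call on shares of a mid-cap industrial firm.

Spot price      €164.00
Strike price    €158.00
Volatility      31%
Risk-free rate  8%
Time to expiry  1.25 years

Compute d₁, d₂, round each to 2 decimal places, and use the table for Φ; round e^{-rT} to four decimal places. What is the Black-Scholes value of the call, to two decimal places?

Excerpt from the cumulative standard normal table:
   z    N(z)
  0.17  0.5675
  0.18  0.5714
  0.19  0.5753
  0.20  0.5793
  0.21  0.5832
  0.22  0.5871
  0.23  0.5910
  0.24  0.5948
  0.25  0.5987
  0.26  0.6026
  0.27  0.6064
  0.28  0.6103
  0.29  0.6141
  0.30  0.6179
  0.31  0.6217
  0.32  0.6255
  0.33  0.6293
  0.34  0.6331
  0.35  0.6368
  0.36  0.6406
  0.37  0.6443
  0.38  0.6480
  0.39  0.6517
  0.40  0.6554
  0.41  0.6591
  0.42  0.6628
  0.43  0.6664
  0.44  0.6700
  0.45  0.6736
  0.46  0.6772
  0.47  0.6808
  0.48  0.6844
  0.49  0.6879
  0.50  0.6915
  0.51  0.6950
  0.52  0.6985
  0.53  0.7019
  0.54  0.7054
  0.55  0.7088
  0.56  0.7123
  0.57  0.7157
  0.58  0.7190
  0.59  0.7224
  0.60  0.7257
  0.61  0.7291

€33.44

σ√T = 0.31·√1.25 = 0.3466
ln(S/K) + (r + σ²/2)T = ln(164/158) + (0.08 + 0.31²/2)·1.25 = 0.0373 + 0.1601 = 0.1973
d₁ = 0.1973 / 0.3466 = 0.5694 which rounds to 0.57
d₂ = d₁ − σ√T = 0.5694 − 0.3466 = 0.2228 which rounds to 0.22
e^(−rT) = e^(−0.08·1.25) = 0.9048
N(d₁) = N(0.57) = 0.7157;  N(d₂) = N(0.22) = 0.5871
C = 164·0.7157 − 158·0.9048·0.5871 = 117.3748 − 83.9309 = 33.4439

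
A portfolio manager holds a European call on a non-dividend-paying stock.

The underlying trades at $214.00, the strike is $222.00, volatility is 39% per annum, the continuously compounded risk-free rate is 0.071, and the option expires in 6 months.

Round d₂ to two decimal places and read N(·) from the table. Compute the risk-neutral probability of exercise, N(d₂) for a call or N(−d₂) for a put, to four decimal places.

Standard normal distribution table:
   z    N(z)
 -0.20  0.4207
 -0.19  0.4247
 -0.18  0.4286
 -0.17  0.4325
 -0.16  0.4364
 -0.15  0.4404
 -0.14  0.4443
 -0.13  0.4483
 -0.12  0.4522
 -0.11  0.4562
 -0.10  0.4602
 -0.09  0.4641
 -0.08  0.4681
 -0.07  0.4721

0.4443

T = 0.5;  σ√T = 0.2758
d₁ = [ln(214/222) + (0.071 + 0.39²/2)·0.5] / 0.2758 = [-0.0367 + 0.0735] / 0.2758 = 0.1335 which rounds to 0.13
d₂ = d₁ − σ√T = 0.1335 − 0.2758 = -0.1422 which rounds to -0.14
Risk-neutral Pr[S_T > K] = N(d₂) = N(-0.14) = 0.4443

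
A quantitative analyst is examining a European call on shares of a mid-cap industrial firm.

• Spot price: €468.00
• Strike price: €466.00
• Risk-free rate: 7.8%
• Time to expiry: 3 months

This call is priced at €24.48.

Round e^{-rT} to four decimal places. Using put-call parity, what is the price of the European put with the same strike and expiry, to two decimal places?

e^(−rT) = e^(−0.078·0.25) = 0.9807
Put-call parity: C − P = S − K·e^(−rT) = 468 − 466·0.9807 = 468 − 457.0062 = 10.9938
P = C − (C − P) = 24.48 − (10.9938) = 13.4862

€13.49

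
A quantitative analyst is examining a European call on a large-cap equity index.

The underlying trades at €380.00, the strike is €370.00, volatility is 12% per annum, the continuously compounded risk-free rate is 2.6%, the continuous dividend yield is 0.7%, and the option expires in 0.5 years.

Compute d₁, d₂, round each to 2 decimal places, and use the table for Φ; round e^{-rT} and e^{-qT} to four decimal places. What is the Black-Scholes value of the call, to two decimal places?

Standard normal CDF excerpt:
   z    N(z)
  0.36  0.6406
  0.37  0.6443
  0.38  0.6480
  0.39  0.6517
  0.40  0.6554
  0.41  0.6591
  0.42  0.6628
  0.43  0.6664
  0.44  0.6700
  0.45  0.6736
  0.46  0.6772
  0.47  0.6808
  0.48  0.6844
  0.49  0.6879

€21.13

σ√T = 0.12·√0.5 = 0.0849
ln(S/K) + (r − q + σ²/2)T = ln(380/370) + (0.026 − 0.007 + 0.12²/2)·0.5 = 0.0267 + 0.0131 = 0.0398
d₁ = 0.0398 / 0.0849 = 0.4687 which rounds to 0.47
d₂ = d₁ − σ√T = 0.4687 − 0.0849 = 0.3838 which rounds to 0.38
exp(−qT) = exp(−0.007·0.5) = 0.9965;  exp(−rT) = exp(−0.026·0.5) = 0.9871
C = 380·0.9965·N(0.47) − 370·0.9871·N(0.38) = 380·0.9965·0.6808 − 370·0.9871·0.6480 = 257.7985 − 236.6671 = 21.1314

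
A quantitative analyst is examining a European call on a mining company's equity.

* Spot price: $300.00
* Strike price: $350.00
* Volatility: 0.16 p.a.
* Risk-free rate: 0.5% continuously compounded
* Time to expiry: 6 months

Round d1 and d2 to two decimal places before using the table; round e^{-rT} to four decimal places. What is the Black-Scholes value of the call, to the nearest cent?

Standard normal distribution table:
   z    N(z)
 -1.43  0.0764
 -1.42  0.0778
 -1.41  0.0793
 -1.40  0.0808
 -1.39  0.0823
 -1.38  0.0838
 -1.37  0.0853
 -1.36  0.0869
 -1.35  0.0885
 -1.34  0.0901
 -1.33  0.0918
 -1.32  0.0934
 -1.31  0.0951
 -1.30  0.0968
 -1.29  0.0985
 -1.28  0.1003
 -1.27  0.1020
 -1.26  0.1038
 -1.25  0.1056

T = 0.5;  σ√T = 0.1131
d₁ = [ln(300/350) + (0.005 + 0.16²/2)·0.5] / 0.1131 = [-0.1542 + 0.0089] / 0.1131 = -1.2838 ≈ -1.28
d₂ = d₁ − σ√T = -1.2838 − 0.1131 = -1.3970 ≈ -1.40
e^(−rT) = e^(−0.005·0.5) = 0.9975
N(d₁) = N(-1.28) = 0.1003;  N(d₂) = N(-1.40) = 0.0808
C = 300·0.1003 − 350·0.9975·0.0808 = 30.0900 − 28.2093 = 1.8807

$1.88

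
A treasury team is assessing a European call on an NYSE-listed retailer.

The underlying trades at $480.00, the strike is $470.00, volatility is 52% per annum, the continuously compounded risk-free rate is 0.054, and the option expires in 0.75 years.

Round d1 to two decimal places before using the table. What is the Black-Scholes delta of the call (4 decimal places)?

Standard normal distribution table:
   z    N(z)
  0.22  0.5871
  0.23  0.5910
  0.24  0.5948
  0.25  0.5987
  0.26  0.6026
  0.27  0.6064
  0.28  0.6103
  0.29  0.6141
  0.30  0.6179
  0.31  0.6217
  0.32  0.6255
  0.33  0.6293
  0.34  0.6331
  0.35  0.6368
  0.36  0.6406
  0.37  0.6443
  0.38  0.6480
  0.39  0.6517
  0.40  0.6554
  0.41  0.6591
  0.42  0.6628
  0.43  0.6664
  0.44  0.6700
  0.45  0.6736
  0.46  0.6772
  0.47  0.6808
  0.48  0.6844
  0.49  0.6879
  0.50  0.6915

0.6406

σ√T = 0.52·√0.75 = 0.4503
ln(S/K) + (r + σ²/2)T = ln(480/470) + (0.054 + 0.52²/2)·0.75 = 0.0211 + 0.1419 = 0.1630
d₁ = 0.1630 / 0.4503 = 0.3619 ≈ 0.36
N(d₁) = N(0.36) = 0.6406
Δ_call = N(d₁) = 0.6406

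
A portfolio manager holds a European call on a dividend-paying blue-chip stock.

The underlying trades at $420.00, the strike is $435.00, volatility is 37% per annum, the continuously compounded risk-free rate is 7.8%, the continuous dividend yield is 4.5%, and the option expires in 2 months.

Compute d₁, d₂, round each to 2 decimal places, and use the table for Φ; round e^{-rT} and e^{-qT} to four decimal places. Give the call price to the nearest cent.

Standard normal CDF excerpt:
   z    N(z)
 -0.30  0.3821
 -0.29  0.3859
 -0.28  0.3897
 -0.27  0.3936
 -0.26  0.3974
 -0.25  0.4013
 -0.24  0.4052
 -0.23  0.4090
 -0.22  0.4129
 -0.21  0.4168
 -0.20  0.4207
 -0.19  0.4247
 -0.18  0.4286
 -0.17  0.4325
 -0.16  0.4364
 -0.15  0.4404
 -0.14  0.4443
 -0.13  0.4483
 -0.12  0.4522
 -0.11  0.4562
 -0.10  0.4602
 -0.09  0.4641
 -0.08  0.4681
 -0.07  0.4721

$19.49

σ√T = 0.37 × 0.4082 = 0.1511
d₁ = [ln(420/435) + (0.078 − 0.045 + 0.37²/2)·0.1667] / 0.1511 = [-0.0351 + 0.0169] / 0.1511 = -0.1204 ⇒ -0.12
d₂ = d₁ − σ√T = -0.1204 − 0.1511 = -0.2714 ⇒ -0.27
exp(−qT) = exp(−0.045·0.1667) = 0.9925;  exp(−rT) = exp(−0.078·0.1667) = 0.9871
N(d₁) = N(-0.12) = 0.4522;  N(d₂) = N(-0.27) = 0.3936
C = 420·0.9925·0.4522 − 435·0.9871·0.3936 = 188.4996 − 169.0073 = 19.4923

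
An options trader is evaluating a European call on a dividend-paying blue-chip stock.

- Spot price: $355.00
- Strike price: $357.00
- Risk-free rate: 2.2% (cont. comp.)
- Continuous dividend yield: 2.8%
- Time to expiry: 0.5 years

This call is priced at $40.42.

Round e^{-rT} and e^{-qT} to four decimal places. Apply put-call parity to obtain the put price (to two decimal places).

exp(−qT) = exp(−0.028·0.5) = 0.9861;  exp(−rT) = exp(−0.022·0.5) = 0.9891
Put-call parity: C − P = S·e^(−qT) − K·e^(−rT) = 355·0.9861 − 357·0.9891 = 350.0655 − 353.1087 = -3.0432
P = C − (C − P) = 40.42 − (-3.0432) = 43.4632

$43.46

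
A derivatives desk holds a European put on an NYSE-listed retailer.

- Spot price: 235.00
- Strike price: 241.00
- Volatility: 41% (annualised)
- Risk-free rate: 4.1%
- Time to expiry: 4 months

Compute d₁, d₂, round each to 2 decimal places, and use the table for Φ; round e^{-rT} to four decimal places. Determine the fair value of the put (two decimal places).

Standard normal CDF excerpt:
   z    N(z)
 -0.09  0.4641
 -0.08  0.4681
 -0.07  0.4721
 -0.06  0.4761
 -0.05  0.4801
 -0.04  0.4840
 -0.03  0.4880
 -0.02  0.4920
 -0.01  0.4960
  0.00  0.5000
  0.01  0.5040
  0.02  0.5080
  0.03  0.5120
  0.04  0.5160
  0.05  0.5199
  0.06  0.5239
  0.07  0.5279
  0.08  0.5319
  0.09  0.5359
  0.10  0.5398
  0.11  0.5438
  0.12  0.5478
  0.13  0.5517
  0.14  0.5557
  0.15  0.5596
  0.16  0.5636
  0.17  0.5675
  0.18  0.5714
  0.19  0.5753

σ√T = 0.41·√0.3333 = 0.2367
d₁ = [ln(235/241) + (0.041 + 0.41²/2)·0.3333] / 0.2367 = [-0.0252 + 0.0417] / 0.2367 = 0.0696 ⇒ 0.07
d₂ = d₁ − σ√T = 0.0696 − 0.2367 = -0.1671 ⇒ -0.17
exp(−rT) = exp(−0.041·0.3333) = 0.9864
N(−d₂) = N(0.17) = 0.5675;  N(−d₁) = N(-0.07) = 0.4721
P = 241·0.9864·0.5675 − 235·0.4721 = 134.9075 − 110.9435 = 23.9640

23.96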